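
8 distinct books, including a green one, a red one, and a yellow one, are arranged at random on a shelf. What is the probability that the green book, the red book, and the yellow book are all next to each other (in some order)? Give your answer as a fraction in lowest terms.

3/28

There are 8! = 40320 arrangements.
Treat the three as one block: 6! placements × 3! orders within the block = 720·6 = 4320.
Probability = 4320/40320 = 3/28.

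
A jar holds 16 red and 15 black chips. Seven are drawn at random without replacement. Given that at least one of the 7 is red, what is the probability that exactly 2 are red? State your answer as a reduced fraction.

154/1121

Work in counts. Selections with at least one red: C(31,7) − C(15,7) = 2629575 − 6435 = 2623140.
Of those, selections where exactly 2 are red: C(16,2)·C(15,5) = 120·3003 = 360360.
Conditional probability = 360360/2623140 = 154/1121.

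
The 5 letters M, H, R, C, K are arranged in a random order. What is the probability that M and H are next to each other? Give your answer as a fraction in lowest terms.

2/5

There are 5! = 120 arrangements.
Treat M and H as a block: 4! arrangements of the blocks × 2 orders within the block = 2·24 = 48.
Probability = 48/120 = 2/5.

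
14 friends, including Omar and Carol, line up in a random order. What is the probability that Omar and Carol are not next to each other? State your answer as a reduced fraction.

6/7

There are 14! = 87178291200 arrangements.
Arrangements with Omar and Carol adjacent: 2·13! = 12454041600.
So not adjacent: 87178291200 − 12454041600 = 74724249600, probability 74724249600/87178291200 = 6/7.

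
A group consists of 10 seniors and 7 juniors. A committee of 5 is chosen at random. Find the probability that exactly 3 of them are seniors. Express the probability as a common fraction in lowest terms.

90/221

There are C(17,5) = 6188 ways to choose 5 from 17.
Selections with exactly 3 seniors: choose 3 of the 10 seniors and 2 of the 7 juniors, C(10,3)·C(7,2) = 120·21 = 2520.
Probability = 2520/6188 = 90/221.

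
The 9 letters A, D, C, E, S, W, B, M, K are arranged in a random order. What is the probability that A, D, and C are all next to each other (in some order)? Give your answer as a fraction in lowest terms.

1/12

There are 9! = 362880 arrangements.
Treat the three as one block: 7! placements × 3! orders within the block = 5040·6 = 30240.
Probability = 30240/362880 = 1/12.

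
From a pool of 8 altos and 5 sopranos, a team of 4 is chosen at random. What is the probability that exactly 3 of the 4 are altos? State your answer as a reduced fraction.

There are C(13,4) = 715 ways to choose 4 from 13.
Selections with exactly 3 altos: choose 3 of the 8 altos and 1 of the 5 sopranos, C(8,3)·C(5,1) = 56·5 = 280.
Probability = 280/715 = 56/143.

56/143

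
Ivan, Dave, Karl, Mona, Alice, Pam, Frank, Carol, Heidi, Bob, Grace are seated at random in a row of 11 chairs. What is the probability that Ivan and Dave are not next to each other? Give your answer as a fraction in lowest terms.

9/11

There are 11! = 39916800 arrangements.
Arrangements with Ivan and Dave adjacent: 2·10! = 7257600.
So not adjacent: 39916800 − 7257600 = 32659200, probability 32659200/39916800 = 9/11.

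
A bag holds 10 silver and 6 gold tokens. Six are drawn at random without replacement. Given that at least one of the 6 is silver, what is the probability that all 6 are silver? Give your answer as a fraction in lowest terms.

Work in counts. Selections with at least one silver: C(16,6) − C(6,6) = 8008 − 1 = 8007.
Of those, selections where all 6 are silver: C(10,6) = 210.
Conditional probability = 210/8007 = 70/2669.

70/2669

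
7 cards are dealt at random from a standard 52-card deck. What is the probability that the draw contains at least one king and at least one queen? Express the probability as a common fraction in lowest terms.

There are C(52,7) = 133784560 possible draws.
By inclusion-exclusion on the complements, draws missing all kings or all queens: C(48,7) + C(48,7) − C(44,7) = 73629072 + 73629072 − 38320568 = 108937576.
So draws with at least one of each: 133784560 − 108937576 = 24846984, probability 24846984/133784560 = 3105873/16723070.

3105873/16723070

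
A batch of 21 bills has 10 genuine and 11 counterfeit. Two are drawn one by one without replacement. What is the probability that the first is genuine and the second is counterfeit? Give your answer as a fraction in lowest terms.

11/42

Multiply the conditional probabilities at each draw: 10/21 · 11/20 = 110/420 = 11/42.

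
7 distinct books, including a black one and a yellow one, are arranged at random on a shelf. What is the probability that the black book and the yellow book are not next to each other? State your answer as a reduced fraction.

5/7

There are 7! = 5040 arrangements.
Arrangements with the black book and the yellow book adjacent: 2·6! = 1440.
So not adjacent: 5040 − 1440 = 3600, probability 3600/5040 = 5/7.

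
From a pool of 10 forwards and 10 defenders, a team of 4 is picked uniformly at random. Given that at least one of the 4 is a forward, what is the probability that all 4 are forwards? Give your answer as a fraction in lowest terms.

Work in counts. Selections with at least one forward: C(20,4) − C(10,4) = 4845 − 210 = 4635.
Of those, selections where all 4 are forwards: C(10,4) = 210.
Conditional probability = 210/4635 = 14/309.

14/309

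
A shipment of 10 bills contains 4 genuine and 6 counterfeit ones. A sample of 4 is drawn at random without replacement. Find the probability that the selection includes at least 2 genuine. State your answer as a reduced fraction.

Total selections: C(10,4) = 210.
Count the complement (fewer than 2 genuine): C(4,0)·C(6,4) + C(4,1)·C(6,3) = 15 + 80 = 95.
Probability = 1 − 95/210 = 115/210 = 23/42.

23/42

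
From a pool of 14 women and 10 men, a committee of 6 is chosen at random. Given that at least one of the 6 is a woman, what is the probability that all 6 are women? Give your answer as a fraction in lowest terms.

429/19198

Work in counts. Selections with at least one woman: C(24,6) − C(10,6) = 134596 − 210 = 134386.
Of those, selections where all 6 are women: C(14,6) = 3003.
Conditional probability = 3003/134386 = 429/19198.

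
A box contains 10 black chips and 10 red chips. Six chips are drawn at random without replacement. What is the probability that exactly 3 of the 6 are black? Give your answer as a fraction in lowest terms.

There are C(20,6) = 38760 ways to choose 6 from 20.
Selections with exactly 3 black: choose 3 of the 10 black and 3 of the 10 red, C(10,3)·C(10,3) = 120·120 = 14400.
Probability = 14400/38760 = 120/323.

120/323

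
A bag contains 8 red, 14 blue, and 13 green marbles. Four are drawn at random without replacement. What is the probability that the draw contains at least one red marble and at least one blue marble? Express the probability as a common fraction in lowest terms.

There are C(35,4) = 52360 possible draws.
By inclusion-exclusion on the complements, draws missing all red or all blue: C(27,4) + C(21,4) − C(13,4) = 17550 + 5985 − 715 = 22820.
So draws with at least one of each: 52360 − 22820 = 29540, probability 29540/52360 = 211/374.

211/374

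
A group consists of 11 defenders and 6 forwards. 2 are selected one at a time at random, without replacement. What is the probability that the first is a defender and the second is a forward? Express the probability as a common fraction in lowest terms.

33/136

Multiply the conditional probabilities at each draw: 11/17 · 6/16 = 66/272 = 33/136.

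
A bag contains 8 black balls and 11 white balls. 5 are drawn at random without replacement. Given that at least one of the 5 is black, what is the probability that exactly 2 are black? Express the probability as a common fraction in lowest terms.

Work in counts. Selections with at least one black: C(19,5) − C(11,5) = 11628 − 462 = 11166.
Of those, selections where exactly 2 are black: C(8,2)·C(11,3) = 28·165 = 4620.
Conditional probability = 4620/11166 = 770/1861.

770/1861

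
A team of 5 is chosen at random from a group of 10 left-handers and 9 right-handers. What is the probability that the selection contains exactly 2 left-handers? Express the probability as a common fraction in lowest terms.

There are C(19,5) = 11628 ways to choose 5 from 19.
Selections with exactly 2 left-handers: choose 2 of the 10 left-handers and 3 of the 9 right-handers, C(10,2)·C(9,3) = 45·84 = 3780.
Probability = 3780/11628 = 105/323.

105/323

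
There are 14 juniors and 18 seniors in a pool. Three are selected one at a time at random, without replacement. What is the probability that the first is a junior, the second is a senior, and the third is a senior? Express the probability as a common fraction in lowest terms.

357/2480

Multiply the conditional probabilities at each draw: 14/32 · 18/31 · 17/30 = 4284/29760 = 357/2480.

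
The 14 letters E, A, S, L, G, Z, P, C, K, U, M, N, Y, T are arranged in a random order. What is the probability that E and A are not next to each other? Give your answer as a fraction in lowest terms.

6/7

There are 14! = 87178291200 arrangements.
Arrangements with E and A adjacent: 2·13! = 12454041600.
So not adjacent: 87178291200 − 12454041600 = 74724249600, probability 74724249600/87178291200 = 6/7.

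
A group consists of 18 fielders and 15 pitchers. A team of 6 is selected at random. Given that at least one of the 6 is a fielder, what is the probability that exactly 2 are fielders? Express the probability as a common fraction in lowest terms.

3315/17501

Work in counts. Selections with at least one fielder: C(33,6) − C(15,6) = 1107568 − 5005 = 1102563.
Of those, selections where exactly 2 are fielders: C(18,2)·C(15,4) = 153·1365 = 208845.
Conditional probability = 208845/1102563 = 3315/17501.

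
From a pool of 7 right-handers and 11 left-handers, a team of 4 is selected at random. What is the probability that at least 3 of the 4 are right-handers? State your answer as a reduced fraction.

Total selections: C(18,4) = 3060.
Favorable selections (at least 3 right-handers): C(7,3)·C(11,1) + C(7,4)·C(11,0) = 385 + 35 = 420.
Probability = 420/3060 = 7/51.

7/51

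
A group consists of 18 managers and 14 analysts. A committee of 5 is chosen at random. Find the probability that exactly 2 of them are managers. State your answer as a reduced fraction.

1989/7192

Total number of selections: C(32,5) = 201376.
Selections with exactly 2 managers: choose 2 of the 18 managers and 3 of the 14 analysts, C(18,2)·C(14,3) = 153·364 = 55692.
Probability = 55692/201376 = 1989/7192.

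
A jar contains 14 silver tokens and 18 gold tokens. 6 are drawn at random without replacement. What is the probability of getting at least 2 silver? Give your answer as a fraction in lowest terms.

There are C(32,6) = 906192 ways to choose the 6.
Count the complement (fewer than 2 silver): C(14,0)·C(18,6) + C(14,1)·C(18,5) = 18564 + 119952 = 138516.
Probability = 1 − 138516/906192 = 767676/906192 = 9139/10788.

9139/10788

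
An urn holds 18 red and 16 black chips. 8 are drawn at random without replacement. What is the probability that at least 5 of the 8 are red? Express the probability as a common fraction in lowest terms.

Total selections: C(34,8) = 18156204.
Favorable selections (at least 5 red): C(18,5)·C(16,3) + C(18,6)·C(16,2) + C(18,7)·C(16,1) + C(18,8)·C(16,0) = 4798080 + 2227680 + 509184 + 43758 = 7578702.
Probability = 7578702/18156204 = 24767/59334.

24767/59334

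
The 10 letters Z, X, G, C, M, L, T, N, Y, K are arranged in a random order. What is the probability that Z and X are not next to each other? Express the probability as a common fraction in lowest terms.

There are 10! = 3628800 arrangements.
Arrangements with Z and X adjacent: 2·9! = 725760.
So not adjacent: 3628800 − 725760 = 2903040, probability 2903040/3628800 = 4/5.

4/5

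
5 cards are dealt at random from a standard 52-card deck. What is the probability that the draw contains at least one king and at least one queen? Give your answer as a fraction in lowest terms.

6509/64974

There are C(52,5) = 2598960 possible draws.
By inclusion-exclusion on the complements, draws missing all kings or all queens: C(48,5) + C(48,5) − C(44,5) = 1712304 + 1712304 − 1086008 = 2338600.
So draws with at least one of each: 2598960 − 2338600 = 260360, probability 260360/2598960 = 6509/64974.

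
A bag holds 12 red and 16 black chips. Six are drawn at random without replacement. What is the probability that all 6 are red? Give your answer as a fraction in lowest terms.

11/4485

There are C(28,6) = 376740 possible selections.
Selections with all red: C(12,6) = 924.
Probability = 924/376740 = 11/4485.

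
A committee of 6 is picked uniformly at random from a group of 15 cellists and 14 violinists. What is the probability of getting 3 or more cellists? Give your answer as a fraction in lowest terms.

Total selections: C(29,6) = 475020.
Favorable selections (3 or more cellists): C(15,3)·C(14,3) + C(15,4)·C(14,2) + C(15,5)·C(14,1) + C(15,6)·C(14,0) = 165620 + 124215 + 42042 + 5005 = 336882.
Probability = 336882/475020 = 617/870.

617/870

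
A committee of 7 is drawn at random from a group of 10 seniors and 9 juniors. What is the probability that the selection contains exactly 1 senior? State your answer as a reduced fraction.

There are C(19,7) = 50388 ways to choose 7 from 19.
Selections with exactly 1 senior: choose 1 of the 10 seniors and 6 of the 9 juniors, C(10,1)·C(9,6) = 10·84 = 840.
Probability = 840/50388 = 70/4199.

70/4199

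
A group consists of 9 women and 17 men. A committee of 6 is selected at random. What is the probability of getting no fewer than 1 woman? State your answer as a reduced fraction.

There are C(26,6) = 230230 ways to choose the 6.
The complement is all 6 are men: C(17,6) = 12376.
Probability = 1 − 12376/230230 = 217854/230230 = 1197/1265.

1197/1265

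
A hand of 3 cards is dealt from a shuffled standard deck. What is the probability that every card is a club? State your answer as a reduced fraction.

11/850

There are C(52,3) = 22100 possible 3-card hands.
Hands that are all clubs: C(13,3) = 286.
Probability = 286/22100 = 11/850.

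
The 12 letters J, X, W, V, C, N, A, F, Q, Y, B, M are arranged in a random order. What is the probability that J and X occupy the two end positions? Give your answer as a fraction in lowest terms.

1/66

There are 12! = 479001600 arrangements.
Place J and X at the ends in 2 ways, arrange the remaining 10 in 10! = 3628800 ways: 2·3628800 = 7257600.
Probability = 7257600/479001600 = 1/66.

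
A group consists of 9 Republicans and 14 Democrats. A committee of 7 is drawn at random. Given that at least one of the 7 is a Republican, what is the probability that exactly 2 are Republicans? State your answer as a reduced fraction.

Work in counts. Selections with at least one Republican: C(23,7) − C(14,7) = 245157 − 3432 = 241725.
Of those, selections where exactly 2 are Republicans: C(9,2)·C(14,5) = 36·2002 = 72072.
Conditional probability = 72072/241725 = 2184/7325.

2184/7325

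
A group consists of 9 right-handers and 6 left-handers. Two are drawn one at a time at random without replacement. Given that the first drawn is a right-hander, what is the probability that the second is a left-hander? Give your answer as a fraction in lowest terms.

3/7

After removing one right-hander, 14 remain: 8 right-handers and 6 left-handers.
So the probability the next is a left-hander is 6/14 = 3/7.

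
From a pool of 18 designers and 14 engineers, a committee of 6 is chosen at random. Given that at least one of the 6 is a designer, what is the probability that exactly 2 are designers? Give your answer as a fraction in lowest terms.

7293/43009

Work in counts. Selections with at least one designer: C(32,6) − C(14,6) = 906192 − 3003 = 903189.
Of those, selections where exactly 2 are designers: C(18,2)·C(14,4) = 153·1001 = 153153.
Conditional probability = 153153/903189 = 7293/43009.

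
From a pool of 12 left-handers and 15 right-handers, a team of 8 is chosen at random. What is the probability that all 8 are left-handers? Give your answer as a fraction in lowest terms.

1/4485

There are C(27,8) = 2220075 possible selections.
Selections with all left-handers: C(12,8) = 495.
Probability = 495/2220075 = 1/4485.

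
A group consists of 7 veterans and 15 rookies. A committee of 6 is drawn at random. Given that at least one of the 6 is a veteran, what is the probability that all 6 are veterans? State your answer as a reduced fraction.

1/9944

Work in counts. Selections with at least one veteran: C(22,6) − C(15,6) = 74613 − 5005 = 69608.
Of those, selections where all 6 are veterans: C(7,6) = 7.
Conditional probability = 7/69608 = 1/9944.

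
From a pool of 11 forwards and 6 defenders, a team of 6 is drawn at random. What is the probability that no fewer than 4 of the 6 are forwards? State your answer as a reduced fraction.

1023/1547

Total selections: C(17,6) = 12376.
Favorable selections (no fewer than 4 forwards): C(11,4)·C(6,2) + C(11,5)·C(6,1) + C(11,6)·C(6,0) = 4950 + 2772 + 462 = 8184.
Probability = 8184/12376 = 1023/1547.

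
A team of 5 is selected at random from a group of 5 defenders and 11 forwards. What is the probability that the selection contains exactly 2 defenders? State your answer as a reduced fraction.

275/728

Total number of selections: C(16,5) = 4368.
Selections with exactly 2 defenders: choose 2 of the 5 defenders and 3 of the 11 forwards, C(5,2)·C(11,3) = 10·165 = 1650.
Probability = 1650/4368 = 275/728.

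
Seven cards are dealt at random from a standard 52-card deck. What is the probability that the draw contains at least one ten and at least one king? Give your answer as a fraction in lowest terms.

3105873/16723070

There are C(52,7) = 133784560 possible draws.
By inclusion-exclusion on the complements, draws missing all tens or all kings: C(48,7) + C(48,7) − C(44,7) = 73629072 + 73629072 − 38320568 = 108937576.
So draws with at least one of each: 133784560 − 108937576 = 24846984, probability 24846984/133784560 = 3105873/16723070.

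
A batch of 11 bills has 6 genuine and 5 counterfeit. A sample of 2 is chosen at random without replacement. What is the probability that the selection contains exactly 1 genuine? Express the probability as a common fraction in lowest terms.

6/11

Total number of selections: C(11,2) = 55.
Selections with exactly 1 genuine: choose 1 of the 6 genuine and 1 of the 5 counterfeit, C(6,1)·C(5,1) = 6·5 = 30.
Probability = 30/55 = 6/11.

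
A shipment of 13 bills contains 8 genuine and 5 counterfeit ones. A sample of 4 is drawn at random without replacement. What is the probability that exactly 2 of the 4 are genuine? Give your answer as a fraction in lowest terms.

Total number of selections: C(13,4) = 715.
Selections with exactly 2 genuine: choose 2 of the 8 genuine and 2 of the 5 counterfeit, C(8,2)·C(5,2) = 28·10 = 280.
Probability = 280/715 = 56/143.

56/143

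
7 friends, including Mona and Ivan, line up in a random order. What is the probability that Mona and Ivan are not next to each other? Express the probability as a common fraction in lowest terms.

There are 7! = 5040 arrangements.
Arrangements with Mona and Ivan adjacent: 2·6! = 1440.
So not adjacent: 5040 − 1440 = 3600, probability 3600/5040 = 5/7.

5/7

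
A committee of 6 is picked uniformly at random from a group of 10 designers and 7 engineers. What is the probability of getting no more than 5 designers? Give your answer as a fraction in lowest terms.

There are C(17,6) = 12376 ways to choose the 6.
The complement is exactly 6 designers: C(10,6)·C(7,0) = 210.
Probability = 1 − 210/12376 = 12166/12376 = 869/884.

869/884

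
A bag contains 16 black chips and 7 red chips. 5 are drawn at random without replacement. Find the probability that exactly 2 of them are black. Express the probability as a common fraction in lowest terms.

There are C(23,5) = 33649 ways to choose 5 from 23.
Selections with exactly 2 black: choose 2 of the 16 black and 3 of the 7 red, C(16,2)·C(7,3) = 120·35 = 4200.
Probability = 4200/33649 = 600/4807.

600/4807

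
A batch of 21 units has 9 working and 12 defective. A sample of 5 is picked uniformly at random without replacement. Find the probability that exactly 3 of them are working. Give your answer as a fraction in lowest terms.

The sample space is all 5-subsets of the 21: C(21,5) = 20349.
Selections with exactly 3 working: choose 3 of the 9 working and 2 of the 12 defective, C(9,3)·C(12,2) = 84·66 = 5544.
Probability = 5544/20349 = 88/323.

88/323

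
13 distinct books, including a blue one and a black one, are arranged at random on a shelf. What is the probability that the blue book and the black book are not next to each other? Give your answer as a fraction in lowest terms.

11/13

There are 13! = 6227020800 arrangements.
Arrangements with the blue book and the black book adjacent: 2·12! = 958003200.
So not adjacent: 6227020800 − 958003200 = 5269017600, probability 5269017600/6227020800 = 11/13.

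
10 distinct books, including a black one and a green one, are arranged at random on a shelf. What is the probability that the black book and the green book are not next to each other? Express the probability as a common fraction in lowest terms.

There are 10! = 3628800 arrangements.
Arrangements with the black book and the green book adjacent: 2·9! = 725760.
So not adjacent: 3628800 − 725760 = 2903040, probability 2903040/3628800 = 4/5.

4/5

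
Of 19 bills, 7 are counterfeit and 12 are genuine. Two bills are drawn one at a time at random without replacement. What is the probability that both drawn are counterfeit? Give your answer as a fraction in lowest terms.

Multiply the conditional probabilities at each draw: 7/19 · 6/18 = 42/342 = 7/57.

7/57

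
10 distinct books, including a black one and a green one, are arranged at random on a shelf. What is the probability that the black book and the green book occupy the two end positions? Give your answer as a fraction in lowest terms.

1/45

There are 10! = 3628800 arrangements.
Place the black book and the green book at the ends in 2 ways, arrange the remaining 8 in 8! = 40320 ways: 2·40320 = 80640.
Probability = 80640/3628800 = 1/45.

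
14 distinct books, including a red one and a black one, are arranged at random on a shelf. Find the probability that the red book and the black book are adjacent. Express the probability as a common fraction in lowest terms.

1/7

There are 14! = 87178291200 arrangements.
Treat the red book and the black book as a block: 13! arrangements of the blocks × 2 orders within the block = 2·6227020800 = 12454041600.
Probability = 12454041600/87178291200 = 1/7.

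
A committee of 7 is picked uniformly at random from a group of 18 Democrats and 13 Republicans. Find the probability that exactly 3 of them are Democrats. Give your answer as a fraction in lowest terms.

2992/13485

There are C(31,7) = 2629575 ways to choose 7 from 31.
Selections with exactly 3 Democrats: choose 3 of the 18 Democrats and 4 of the 13 Republicans, C(18,3)·C(13,4) = 816·715 = 583440.
Probability = 583440/2629575 = 2992/13485.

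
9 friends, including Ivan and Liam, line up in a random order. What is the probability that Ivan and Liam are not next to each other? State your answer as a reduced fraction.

There are 9! = 362880 arrangements.
Arrangements with Ivan and Liam adjacent: 2·8! = 80640.
So not adjacent: 362880 − 80640 = 282240, probability 282240/362880 = 7/9.

7/9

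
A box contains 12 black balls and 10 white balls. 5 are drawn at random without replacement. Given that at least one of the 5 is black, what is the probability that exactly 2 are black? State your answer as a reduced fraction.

440/1449

Work in counts. Selections with at least one black: C(22,5) − C(10,5) = 26334 − 252 = 26082.
Of those, selections where exactly 2 are black: C(12,2)·C(10,3) = 66·120 = 7920.
Conditional probability = 7920/26082 = 440/1449.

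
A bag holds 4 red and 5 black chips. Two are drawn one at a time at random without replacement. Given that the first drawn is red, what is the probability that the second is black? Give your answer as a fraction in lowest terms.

After removing one red, 8 remain: 3 red and 5 black.
So the probability the next is black is 5/8.

5/8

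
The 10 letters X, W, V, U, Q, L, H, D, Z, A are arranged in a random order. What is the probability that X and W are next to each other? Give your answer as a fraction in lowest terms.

There are 10! = 3628800 arrangements.
Treat X and W as a block: 9! arrangements of the blocks × 2 orders within the block = 2·362880 = 725760.
Probability = 725760/3628800 = 1/5.

1/5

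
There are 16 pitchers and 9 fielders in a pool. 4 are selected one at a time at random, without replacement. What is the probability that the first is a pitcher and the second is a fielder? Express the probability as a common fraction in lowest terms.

Multiply the conditional probabilities at each draw: 16/25 · 9/24 = 144/600 = 6/25.

6/25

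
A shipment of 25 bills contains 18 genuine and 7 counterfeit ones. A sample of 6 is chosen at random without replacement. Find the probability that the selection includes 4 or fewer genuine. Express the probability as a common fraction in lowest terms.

64/115

There are C(25,6) = 177100 ways to choose the 6.
Favorable selections (4 or fewer genuine): C(18,0)·C(7,6) + C(18,1)·C(7,5) + C(18,2)·C(7,4) + C(18,3)·C(7,3) + C(18,4)·C(7,2) = 7 + 378 + 5355 + 28560 + 64260 = 98560.
Probability = 98560/177100 = 64/115.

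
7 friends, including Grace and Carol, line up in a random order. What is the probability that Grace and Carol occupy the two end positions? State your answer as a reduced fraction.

1/21

There are 7! = 5040 arrangements.
Place Grace and Carol at the ends in 2 ways, arrange the remaining 5 in 5! = 120 ways: 2·120 = 240.
Probability = 240/5040 = 1/21.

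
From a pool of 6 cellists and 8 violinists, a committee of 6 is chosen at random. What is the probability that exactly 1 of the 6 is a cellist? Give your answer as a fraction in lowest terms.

16/143

The sample space is all 6-subsets of the 14: C(14,6) = 3003.
Selections with exactly 1 cellist: choose 1 of the 6 cellists and 5 of the 8 violinists, C(6,1)·C(8,5) = 6·56 = 336.
Probability = 336/3003 = 16/143.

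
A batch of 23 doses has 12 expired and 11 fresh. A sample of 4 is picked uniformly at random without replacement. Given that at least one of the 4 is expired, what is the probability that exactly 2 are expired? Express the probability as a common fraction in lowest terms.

66/155

Work in counts. Selections with at least one expired: C(23,4) − C(11,4) = 8855 − 330 = 8525.
Of those, selections where exactly 2 are expired: C(12,2)·C(11,2) = 66·55 = 3630.
Conditional probability = 3630/8525 = 66/155.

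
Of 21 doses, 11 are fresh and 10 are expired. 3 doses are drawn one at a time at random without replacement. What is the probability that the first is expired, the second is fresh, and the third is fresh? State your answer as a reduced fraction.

55/399

Multiply the conditional probabilities at each draw: 10/21 · 11/20 · 10/19 = 1100/7980 = 55/399.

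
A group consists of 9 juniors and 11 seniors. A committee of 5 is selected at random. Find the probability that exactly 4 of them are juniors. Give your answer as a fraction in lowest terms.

Total number of selections: C(20,5) = 15504.
Selections with exactly 4 juniors: choose 4 of the 9 juniors and 1 of the 11 seniors, C(9,4)·C(11,1) = 126·11 = 1386.
Probability = 1386/15504 = 231/2584.

231/2584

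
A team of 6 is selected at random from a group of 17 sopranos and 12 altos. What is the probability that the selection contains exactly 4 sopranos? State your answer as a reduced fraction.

374/1131

The sample space is all 6-subsets of the 29: C(29,6) = 475020.
Selections with exactly 4 sopranos: choose 4 of the 17 sopranos and 2 of the 12 altos, C(17,4)·C(12,2) = 2380·66 = 157080.
Probability = 157080/475020 = 374/1131.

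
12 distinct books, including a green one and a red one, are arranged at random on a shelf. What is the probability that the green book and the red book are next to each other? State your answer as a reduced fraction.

1/6

There are 12! = 479001600 arrangements.
Treat the green book and the red book as a block: 11! arrangements of the blocks × 2 orders within the block = 2·39916800 = 79833600.
Probability = 79833600/479001600 = 1/6.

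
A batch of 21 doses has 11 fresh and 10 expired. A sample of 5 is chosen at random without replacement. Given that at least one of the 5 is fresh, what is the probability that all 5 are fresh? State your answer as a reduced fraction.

2/87

Work in counts. Selections with at least one fresh: C(21,5) − C(10,5) = 20349 − 252 = 20097.
Of those, selections where all 5 are fresh: C(11,5) = 462.
Conditional probability = 462/20097 = 2/87.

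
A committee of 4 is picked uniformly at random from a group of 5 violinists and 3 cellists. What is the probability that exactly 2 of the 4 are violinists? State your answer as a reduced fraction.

The sample space is all 4-subsets of the 8: C(8,4) = 70.
Selections with exactly 2 violinists: choose 2 of the 5 violinists and 2 of the 3 cellists, C(5,2)·C(3,2) = 10·3 = 30.
Probability = 30/70 = 3/7.

3/7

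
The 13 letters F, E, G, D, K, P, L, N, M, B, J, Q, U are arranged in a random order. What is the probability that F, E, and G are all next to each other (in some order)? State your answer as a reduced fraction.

There are 13! = 6227020800 arrangements.
Treat the three as one block: 11! placements × 3! orders within the block = 39916800·6 = 239500800.
Probability = 239500800/6227020800 = 1/26.

1/26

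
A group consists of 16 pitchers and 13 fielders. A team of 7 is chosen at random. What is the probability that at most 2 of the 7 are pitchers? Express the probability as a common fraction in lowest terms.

1177/10005

Total selections: C(29,7) = 1560780.
Favorable selections (at most 2 pitchers): C(16,0)·C(13,7) + C(16,1)·C(13,6) + C(16,2)·C(13,5) = 1716 + 27456 + 154440 = 183612.
Probability = 183612/1560780 = 1177/10005.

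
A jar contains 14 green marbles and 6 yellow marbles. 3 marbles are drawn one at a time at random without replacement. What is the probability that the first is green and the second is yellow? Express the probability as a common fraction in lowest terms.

21/95

Multiply the conditional probabilities at each draw: 14/20 · 6/19 = 84/380 = 21/95.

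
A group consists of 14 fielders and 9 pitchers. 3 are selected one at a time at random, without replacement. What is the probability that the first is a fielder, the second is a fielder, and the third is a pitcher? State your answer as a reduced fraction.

39/253

Multiply the conditional probabilities at each draw: 14/23 · 13/22 · 9/21 = 1638/10626 = 39/253.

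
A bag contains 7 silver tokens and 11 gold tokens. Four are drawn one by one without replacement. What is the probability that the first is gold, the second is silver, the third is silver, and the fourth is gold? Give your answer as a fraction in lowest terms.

Multiply the conditional probabilities at each draw: 11/18 · 7/17 · 6/16 · 10/15 = 4620/73440 = 77/1224.

77/1224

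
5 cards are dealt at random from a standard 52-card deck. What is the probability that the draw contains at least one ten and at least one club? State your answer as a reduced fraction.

There are C(52,5) = 2598960 possible draws.
By inclusion-exclusion on the complements, draws missing all tens or all clubs: C(48,5) + C(39,5) − C(36,5) = 1712304 + 575757 − 376992 = 1911069.
So draws with at least one of each: 2598960 − 1911069 = 687891, probability 687891/2598960 = 229297/866320.

229297/866320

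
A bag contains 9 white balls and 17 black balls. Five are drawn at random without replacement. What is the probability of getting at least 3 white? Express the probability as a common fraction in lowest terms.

There are C(26,5) = 65780 ways to choose the 5.
Favorable selections (at least 3 white): C(9,3)·C(17,2) + C(9,4)·C(17,1) + C(9,5)·C(17,0) = 11424 + 2142 + 126 = 13692.
Probability = 13692/65780 = 3423/16445.

3423/16445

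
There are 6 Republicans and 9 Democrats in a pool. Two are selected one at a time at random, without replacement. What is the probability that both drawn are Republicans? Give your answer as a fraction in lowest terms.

Multiply the conditional probabilities at each draw: 6/15 · 5/14 = 30/210 = 1/7.

1/7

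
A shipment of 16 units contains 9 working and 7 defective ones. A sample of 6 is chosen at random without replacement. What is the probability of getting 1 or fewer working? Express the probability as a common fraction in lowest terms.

7/286

Total selections: C(16,6) = 8008.
Favorable selections (1 or fewer working): C(9,0)·C(7,6) + C(9,1)·C(7,5) = 7 + 189 = 196.
Probability = 196/8008 = 7/286.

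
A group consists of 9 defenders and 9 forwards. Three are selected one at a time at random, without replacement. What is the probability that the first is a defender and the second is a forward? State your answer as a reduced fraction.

9/34

Multiply the conditional probabilities at each draw: 9/18 · 9/17 = 81/306 = 9/34.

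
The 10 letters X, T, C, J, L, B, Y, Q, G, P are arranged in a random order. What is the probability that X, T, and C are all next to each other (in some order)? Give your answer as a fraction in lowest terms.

1/15

There are 10! = 3628800 arrangements.
Treat the three as one block: 8! placements × 3! orders within the block = 40320·6 = 241920.
Probability = 241920/3628800 = 1/15.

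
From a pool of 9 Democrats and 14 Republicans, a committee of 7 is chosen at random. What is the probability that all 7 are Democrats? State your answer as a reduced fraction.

There are C(23,7) = 245157 possible selections.
Selections with all Democrats: C(9,7) = 36.
Probability = 36/245157 = 12/81719.

12/81719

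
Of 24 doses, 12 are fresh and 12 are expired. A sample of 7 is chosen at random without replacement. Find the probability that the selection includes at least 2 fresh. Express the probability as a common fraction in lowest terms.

Total selections: C(24,7) = 346104.
Favorable selections (at least 2 fresh): C(12,2)·C(12,5) + C(12,3)·C(12,4) + C(12,4)·C(12,3) + C(12,5)·C(12,2) + C(12,6)·C(12,1) + C(12,7)·C(12,0) = 52272 + 108900 + 108900 + 52272 + 11088 + 792 = 334224.
Probability = 334224/346104 = 422/437.

422/437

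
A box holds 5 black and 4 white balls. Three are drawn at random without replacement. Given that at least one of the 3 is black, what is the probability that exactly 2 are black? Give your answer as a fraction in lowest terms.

Work in counts. Selections with at least one black: C(9,3) − C(4,3) = 84 − 4 = 80.
Of those, selections where exactly 2 are black: C(5,2)·C(4,1) = 10·4 = 40.
Conditional probability = 40/80 = 1/2.

1/2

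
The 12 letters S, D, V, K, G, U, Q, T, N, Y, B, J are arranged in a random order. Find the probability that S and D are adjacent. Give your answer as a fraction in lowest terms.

There are 12! = 479001600 arrangements.
Treat S and D as a block: 11! arrangements of the blocks × 2 orders within the block = 2·39916800 = 79833600.
Probability = 79833600/479001600 = 1/6.

1/6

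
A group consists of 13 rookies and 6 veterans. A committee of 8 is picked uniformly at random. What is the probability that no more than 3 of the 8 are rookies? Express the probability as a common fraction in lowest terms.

23/969

Total selections: C(19,8) = 75582.
Favorable selections (no more than 3 rookies): C(13,2)·C(6,6) + C(13,3)·C(6,5) = 78 + 1716 = 1794.
Probability = 1794/75582 = 23/969.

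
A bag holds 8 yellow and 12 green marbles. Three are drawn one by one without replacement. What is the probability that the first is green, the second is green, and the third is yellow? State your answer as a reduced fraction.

44/285

Multiply the conditional probabilities at each draw: 12/20 · 11/19 · 8/18 = 1056/6840 = 44/285.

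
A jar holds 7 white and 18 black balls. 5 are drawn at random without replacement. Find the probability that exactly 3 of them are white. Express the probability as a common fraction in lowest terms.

51/506

The sample space is all 5-subsets of the 25: C(25,5) = 53130.
Selections with exactly 3 white: choose 3 of the 7 white and 2 of the 18 black, C(7,3)·C(18,2) = 35·153 = 5355.
Probability = 5355/53130 = 51/506.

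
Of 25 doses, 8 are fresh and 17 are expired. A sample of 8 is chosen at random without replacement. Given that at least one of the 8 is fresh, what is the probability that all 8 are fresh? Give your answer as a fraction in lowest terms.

Work in counts. Selections with at least one fresh: C(25,8) − C(17,8) = 1081575 − 24310 = 1057265.
Of those, selections where all 8 are fresh: C(8,8) = 1.
Conditional probability = 1/1057265.

1/1057265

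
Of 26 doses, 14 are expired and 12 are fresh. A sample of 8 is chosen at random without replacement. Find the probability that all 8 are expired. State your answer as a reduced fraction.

There are C(26,8) = 1562275 possible selections.
Selections with all expired: C(14,8) = 3003.
Probability = 3003/1562275 = 21/10925.

21/10925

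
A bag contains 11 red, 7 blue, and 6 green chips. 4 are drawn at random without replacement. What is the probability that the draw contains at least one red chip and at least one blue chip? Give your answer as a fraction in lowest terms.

49/69

There are C(24,4) = 10626 possible draws.
By inclusion-exclusion on the complements, draws missing all red or all blue: C(13,4) + C(17,4) − C(6,4) = 715 + 2380 − 15 = 3080.
So draws with at least one of each: 10626 − 3080 = 7546, probability 7546/10626 = 49/69.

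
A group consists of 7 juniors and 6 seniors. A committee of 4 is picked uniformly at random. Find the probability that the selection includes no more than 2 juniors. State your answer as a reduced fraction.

Total selections: C(13,4) = 715.
Favorable selections (no more than 2 juniors): C(7,0)·C(6,4) + C(7,1)·C(6,3) + C(7,2)·C(6,2) = 15 + 140 + 315 = 470.
Probability = 470/715 = 94/143.

94/143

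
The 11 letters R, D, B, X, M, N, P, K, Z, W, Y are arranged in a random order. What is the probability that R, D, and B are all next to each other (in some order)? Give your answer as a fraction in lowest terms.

3/55

There are 11! = 39916800 arrangements.
Treat the three as one block: 9! placements × 3! orders within the block = 362880·6 = 2177280.
Probability = 2177280/39916800 = 3/55.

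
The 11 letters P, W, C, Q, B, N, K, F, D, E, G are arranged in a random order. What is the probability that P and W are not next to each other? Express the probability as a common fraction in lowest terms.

9/11

There are 11! = 39916800 arrangements.
Arrangements with P and W adjacent: 2·10! = 7257600.
So not adjacent: 39916800 − 7257600 = 32659200, probability 32659200/39916800 = 9/11.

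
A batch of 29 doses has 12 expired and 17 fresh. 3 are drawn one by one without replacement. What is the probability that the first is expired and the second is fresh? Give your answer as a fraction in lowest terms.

51/203

Multiply the conditional probabilities at each draw: 12/29 · 17/28 = 204/812 = 51/203.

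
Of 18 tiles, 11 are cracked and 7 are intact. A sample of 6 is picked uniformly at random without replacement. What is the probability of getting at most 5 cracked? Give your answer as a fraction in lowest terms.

431/442

Total selections: C(18,6) = 18564.
Favorable selections (at most 5 cracked): C(11,0)·C(7,6) + C(11,1)·C(7,5) + C(11,2)·C(7,4) + C(11,3)·C(7,3) + C(11,4)·C(7,2) + C(11,5)·C(7,1) = 7 + 231 + 1925 + 5775 + 6930 + 3234 = 18102.
Probability = 18102/18564 = 431/442.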